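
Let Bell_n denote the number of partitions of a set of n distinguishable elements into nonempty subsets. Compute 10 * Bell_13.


Bell_13 can be computed from the Bell triangle or from Dobinski's identity Bell_n = (1/e) * sum_{k>=0} k^n / k!.
Computing Bell_13 = 27644437.
Then 10 * 27644437 = 276444370.

276444370


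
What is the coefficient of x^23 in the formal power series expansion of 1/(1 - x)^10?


The negative binomial / multiset identity is
1/(1 - x)^r = sum_{k>=0} C(k + r - 1, r - 1) x^k.
Here r = 10 and k = 23, so the coefficient is
C(23 + 9, 9) = C(32, 9)
= 28048800

28048800


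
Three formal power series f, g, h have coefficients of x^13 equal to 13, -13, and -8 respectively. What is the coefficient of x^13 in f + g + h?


Series addition is componentwise:
13 + -13 + -8
= -8

-8


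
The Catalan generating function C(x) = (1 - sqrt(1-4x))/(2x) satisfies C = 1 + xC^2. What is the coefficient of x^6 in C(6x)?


Substituting x -> 6x scales the n-th coefficient by 6^n, so [x^6] C(6x) = 6^6 * C_6.
C_6 = C(2*6, 6)/(7) = 924/7 = 132.
So 6^6 * 132 = 46656 * 132 = 6158592.

6158592


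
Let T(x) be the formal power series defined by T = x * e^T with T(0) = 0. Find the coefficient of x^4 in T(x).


Apply the Lagrange inversion formula: if T = x * phi(T) with phi(t) = e^t, then
[x^n] T = (1/n) [t^(n-1)] phi(t)^n = (1/n) [t^(n-1)] e^(n t) = (1/n) * n^(n-1) / (n-1)! = n^(n-1) / n!.
When c = 1 this is the Cayley count of rooted labeled trees on n vertices, divided by n!.
For n = 4: 4^3 / 4! = 64/24 = 8/3.

8/3


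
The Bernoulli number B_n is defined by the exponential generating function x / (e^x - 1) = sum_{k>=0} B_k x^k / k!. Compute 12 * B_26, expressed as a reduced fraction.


Bernoulli numbers can also be computed recursively via B_0 = 1 and sum_{j=0}^{m} C(m+1, j) B_j = 0 for m >= 1. Odd-index Bernoulli numbers vanish for k >= 3.
Computing B_26 = 8553103/6, so 12 * B_26 = 12 * 8553103/6 = 17106206.

17106206


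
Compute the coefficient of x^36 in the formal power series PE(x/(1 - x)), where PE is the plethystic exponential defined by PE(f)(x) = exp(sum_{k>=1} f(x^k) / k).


For f(x) = x/(1 - x) we have
sum_{k>=1} f(x^k) / k = sum_{k>=1} (1/k) * x^k / (1 - x^k) = sum_{k, m >= 1} x^(k m) / k,
which after exponentiating simplifies to
PE(x/(1 - x)) = prod_{k>=1} 1 / (1 - x^k).
This is the generating function for the partition function p(n), so the coefficient of x^36 is p(36).
Computing p(36) by dynamic programming over parts 1, 2, ..., 36: p(36) = 17977.

17977


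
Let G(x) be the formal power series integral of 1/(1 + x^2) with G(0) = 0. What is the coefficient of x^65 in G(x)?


1/(1 + x^2) = sum_{j>=0} (-1)^j x^(2j). Integrating termwise with G(0) = 0:
G(x) = sum_{j>=0} (-1)^j x^(2j+1) / (2j+1) = arctan(x).
Only odd powers are nonzero. For x^65 write 65 = 2*32 + 1, giving
(-1)^32 / 65 = 1/65 = 1/65.

1/65


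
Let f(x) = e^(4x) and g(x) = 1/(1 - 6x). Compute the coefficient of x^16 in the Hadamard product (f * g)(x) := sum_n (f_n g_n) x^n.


Expanding: f_k = 4^k/k! (from e^(4x)) and g_k = 6^k (from 1/(1 - 6x)). So the Hadamard coefficient (f * g)_k = 4^k 6^k / k! = (24)^k / k!.
For k = 16: 24^16/16! = 12116574790945106558976/20922789888000 = 507227047723008/875875.

507227047723008/875875


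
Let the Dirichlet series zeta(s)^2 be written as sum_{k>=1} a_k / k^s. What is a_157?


The Dirichlet convolution of the constant function 1 with itself gives (1 * 1)(k) = sum_{d | k} 1 = d(k), the number of positive divisors of k.
Since zeta(s) = sum_{k>=1} 1/k^s, we have zeta(s)^2 = sum_{k>=1} d(k)/k^s, so a_k = d(k).
For k = 157: the divisors are 1, 157.
Count = 2.

2


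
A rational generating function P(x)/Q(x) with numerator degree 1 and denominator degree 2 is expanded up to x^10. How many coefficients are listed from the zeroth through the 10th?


Expanding up to x^10 gives the coefficients for x^0, x^1, ..., x^10.
That is 10 + 1 = 11 coefficients in total.

11


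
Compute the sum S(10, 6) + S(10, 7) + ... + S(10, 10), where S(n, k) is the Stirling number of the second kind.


By definition, S(n, k) counts partitions of an n-set into exactly k nonempty blocks.
Computing row n = 10 for k = 6..10:
S(10, k): 22827, 5880, 750, 45, 1
Sum = 29503.

29503


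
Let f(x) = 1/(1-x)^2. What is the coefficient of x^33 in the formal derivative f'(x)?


Differentiate: d/dx [ 1/(1-x)^r ] = r / (1-x)^(r+1).
Here r = 2, so f'(x) = 2 / (1-x)^3.
The expansion of 1/(1-x)^(r+1) has coefficient of x^n equal to C(n+r, r).
So the coefficient of x^33 in f'(x) is
2 * C(35, 2) = 2 * 595 = 1190

1190


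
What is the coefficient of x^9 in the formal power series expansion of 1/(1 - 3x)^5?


The general identity 1/(1 - c x)^r = sum_{k>=0} c^k C(k + r - 1, r - 1) x^k follows by substituting y = c x into 1/(1 - y)^r = sum_{k>=0} C(k + r - 1, r - 1) y^k.
For c = 3, r = 5, k = 9:
3^9 * C(13, 4) = 19683 * 715 = 14073345.

14073345


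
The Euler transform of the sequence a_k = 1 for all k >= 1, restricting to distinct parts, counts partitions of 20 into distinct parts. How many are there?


Partitions of 20 into distinct parts can be computed via generating function.
Product (1+x)(1+x^2)(1+x^3)...
The coefficient of x^20 = 64

64


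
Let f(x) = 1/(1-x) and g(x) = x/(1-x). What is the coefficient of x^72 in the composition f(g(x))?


First simplify the composition: f(g(x)) = 1/(1 - x/(1-x)) = (1-x)/((1-x) - x) = (1-x)/(1-2x).
Now extract the coefficient. Write (1-x)/(1-2x) = 1/(1-2x) - x/(1-2x).
The coefficient of x^n in 1/(1-2x) is 2^n, and in x/(1-2x) is 2^(n-1) (for n >= 1).
So the coefficient of x^72 is 2^72 - 2^71 = 4722366482869645213696 - 2361183241434822606848 = 2361183241434822606848.

2361183241434822606848


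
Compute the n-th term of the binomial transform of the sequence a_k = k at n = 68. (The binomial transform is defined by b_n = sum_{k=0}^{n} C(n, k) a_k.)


With a_k = k, b_n = sum_{k=0}^{n} C(n, k) k. Using k * C(n, k) = n * C(n-1, k-1) gives b_n = n * sum_{k>=1} C(n-1, k-1) = n * 2^(n-1).
For n = 68: 68 * 2^67 = 68 * 147573952589676412928 = 10035028776097996079104.

10035028776097996079104


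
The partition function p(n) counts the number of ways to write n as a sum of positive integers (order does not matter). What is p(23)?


Using the generating function prod_{k>=1} 1/(1-x^k), we compute p(23).
By dynamic programming over parts 1 through 23:
p(23) = 1255

1255


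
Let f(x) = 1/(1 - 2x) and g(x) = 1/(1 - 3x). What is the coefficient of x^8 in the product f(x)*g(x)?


The coefficient of x^n in f*g is the Cauchy product: sum_{k=0}^{n} a^k * b^(n-k).
With a=2, b=3, n=8:
sum_{k=0}^{8} 2^k * 3^(8-k)
= 19171

19171


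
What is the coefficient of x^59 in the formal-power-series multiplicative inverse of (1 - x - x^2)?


Let the inverse be f(x) = sum_{k>=0} a_k x^k. From f(x) * (1 - x - x^2) = 1 and matching coefficients:
 x^0: a_0 = 1.
 x^1: a_1 - a_0 = 0, so a_1 = 1.
 x^k (k >= 2): a_k - a_{k-1} - a_{k-2} = 0, i.e. a_k = a_{k-1} + a_{k-2}.
This is the Fibonacci-type recurrence shifted so that a_0 = a_1 = 1.
Iterating: a_0=1, a_1=1, a_2=2, a_3=3, a_4=5, a_5=8, a_6=13, a_7=21, a_8=34, a_9=55, ...
a_59 = 1548008755920.

1548008755920


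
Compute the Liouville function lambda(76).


The Liouville function is lambda(k) = (-1)^Omega(k), where Omega(k) counts the prime factors of k with multiplicity.
Factoring: 76 = 2 * 2 * 19, so Omega(76) = 3.
lambda(76) = (-1)^3 = -1.

-1


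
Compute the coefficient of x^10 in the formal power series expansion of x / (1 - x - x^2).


Let f(x) = sum_{k>=0} a_k x^k. Multiplying f(x) * (1 - x - x^2) = x and matching coefficients gives a_0 = 0, a_1 = 1, and a_k = a_{k-1} + a_{k-2} for k >= 2. These are the Fibonacci numbers F_k.
Iterating from F_0 = 0, F_1 = 1:
F_0=0, F_1=1, F_2=1, F_3=2, F_4=3, F_5=5, F_6=8, F_7=13, F_8=21, F_9=34, ...
F_10 = 55.

55


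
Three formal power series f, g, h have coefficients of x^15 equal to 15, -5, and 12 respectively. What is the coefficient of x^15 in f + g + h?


Series addition is componentwise:
15 + -5 + 12
= 22

22


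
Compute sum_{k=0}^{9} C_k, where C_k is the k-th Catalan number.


C_0 through C_9: 1, 1, 2, 5, 14, 42, 132, 429, 1430, 4862
Sum = 1 + 1 + 2 + 5 + 14 + 42 + 132 + 429 + 1430 + 4862
= 6918

6918


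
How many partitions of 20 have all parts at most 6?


Using the generating function (1-x)^(-1)(1-x^2)^(-1)...(1-x^6)^(-1),
the coefficient of x^20 counts these restricted partitions.
Result = 282

282


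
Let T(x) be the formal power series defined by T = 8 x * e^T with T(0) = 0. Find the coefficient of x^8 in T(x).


Apply the Lagrange inversion formula: if T = 8 x * phi(T) with phi(t) = e^t, then
[x^n] T = 8^n * (1/n) [t^(n-1)] phi(t)^n = 8^n * (1/n) [t^(n-1)] e^(n t) = 8^n * (1/n) * n^(n-1) / (n-1)! = 8^n * n^(n-1) / n!.
When c = 1 this is the Cayley count of rooted labeled trees on n vertices, divided by n!.
For n = 8: 8^8 * 8^7 / 8! = 16777216 * 2097152/40320 = 274877906944/315.

274877906944/315


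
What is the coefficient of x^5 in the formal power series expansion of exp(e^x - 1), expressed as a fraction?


exp(e^x - 1) is the exponential generating function for the Bell numbers Bell_k: exp(e^x - 1) = sum_{k>=0} Bell_k x^k / k!.
So the coefficient of x^5 in exp(e^x - 1) is Bell_5 / 5!.
Computing: Bell_5 = 52 and 5! = 120, giving
52/120 = 13/30.

13/30


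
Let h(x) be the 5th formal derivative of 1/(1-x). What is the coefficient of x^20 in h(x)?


Differentiating 5 times: d^5/dx^5 [1/(1-x)] = 5!/(1-x)^6.
The expansion 1/(1-x)^6 = sum_{k>=0} C(k+5, 5) x^k, so the coefficient of x^n in 5!/(1-x)^6 is 5! * C(n+5, 5).
For n = 20: 120 * C(25, 5) = 120 * 53130 = 6375600

6375600


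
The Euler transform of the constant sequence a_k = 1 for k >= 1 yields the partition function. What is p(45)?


The Euler transform converts the sequence a_k = 1 into the number of integer partitions.
Using the recurrence or dynamic programming:
p(45) = 89134

89134


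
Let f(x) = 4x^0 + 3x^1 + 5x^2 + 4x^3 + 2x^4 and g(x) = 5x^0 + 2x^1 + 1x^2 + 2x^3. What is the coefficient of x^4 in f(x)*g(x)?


Cauchy product at x^4:
3*2 + 5*1 + 4*2 + 2*5
= 29

29


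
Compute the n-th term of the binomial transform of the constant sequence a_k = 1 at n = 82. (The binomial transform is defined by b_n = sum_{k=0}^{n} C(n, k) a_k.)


With a_k = 1 for all k, b_n = sum_{k=0}^{n} C(n, k) = 2^n by the binomial theorem.
For n = 82: 2^82 = 4835703278458516698824704.

4835703278458516698824704


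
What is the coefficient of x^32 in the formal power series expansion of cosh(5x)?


The Maclaurin series is cosh(t) = sum_{m>=0} t^(2m) / (2m)!, so substituting t = 5x, only even powers of x are nonzero, with coefficient of x^(2m) equal to 5^(2m) / (2m)!.
For x^32 the coefficient is 5^32/32! = 23283064365386962890625/263130836933693530167218012160000000 = 298023223876953125/3368074712751277186140390555648.

298023223876953125/3368074712751277186140390555648


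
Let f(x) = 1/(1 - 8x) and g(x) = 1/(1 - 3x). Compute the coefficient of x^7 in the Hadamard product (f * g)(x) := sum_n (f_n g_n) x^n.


f has coefficients f_k = 8^k and g has coefficients g_k = 3^k, so the Hadamard product has coefficient (f*g)_k = 8^k * 3^k = 24^k.
For k = 7: 24^7 = 4586471424.

4586471424


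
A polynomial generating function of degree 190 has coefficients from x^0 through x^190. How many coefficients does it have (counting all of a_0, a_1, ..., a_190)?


A polynomial of degree 190 takes the form a_0 + a_1 x + ... + a_190 x^190.
The number of coefficients is 190 + 1 = 191.

191


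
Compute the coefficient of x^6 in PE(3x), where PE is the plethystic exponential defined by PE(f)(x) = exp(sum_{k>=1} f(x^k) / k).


With f(x) = 3x, the exponent is sum_{k>=1} 3 x^k / k = 3 * (-ln(1 - x)). Exponentiating:
PE(3x) = exp(-3 ln(1 - x)) = 1/(1 - x)^3.
By the negative binomial expansion, [x^n] 1/(1 - x)^3 = C(n + 2, 2).
For n = 6: C(8, 2) = 28.

28


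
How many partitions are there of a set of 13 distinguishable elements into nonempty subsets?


Bell_13 can be computed from the Bell triangle or from Dobinski's identity Bell_n = (1/e) * sum_{k>=0} k^n / k!.
Computing Bell_13 = 27644437.

27644437


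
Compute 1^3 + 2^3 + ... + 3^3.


This power sum has a closed form given by Faulhaber's formula
sum_{k=1}^{m} k^p = (1 / (p + 1)) * sum_{j=0}^{p} C(p + 1, j) B_j m^(p + 1 - j),
but for small m direct computation is fastest:
1 + 8 + 27 = 36.

36


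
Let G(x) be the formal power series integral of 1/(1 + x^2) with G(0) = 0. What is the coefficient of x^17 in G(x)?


1/(1 + x^2) = sum_{j>=0} (-1)^j x^(2j). Integrating termwise with G(0) = 0:
G(x) = sum_{j>=0} (-1)^j x^(2j+1) / (2j+1) = arctan(x).
Only odd powers are nonzero. For x^17 write 17 = 2*8 + 1, giving
(-1)^8 / 17 = 1/17 = 1/17.

1/17


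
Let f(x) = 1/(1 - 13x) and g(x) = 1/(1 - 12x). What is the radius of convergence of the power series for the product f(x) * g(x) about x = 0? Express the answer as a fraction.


The radius of 1/(1 - 13x) is 1/13 (nearest singularity at x = 1/13), and the radius of 1/(1 - 12x) is 1/12.
The product f(x)*g(x) = 1/((1 - 13x)(1 - 12x)) has singularities at both 1/13 and 1/12, so its radius of convergence is the distance to the nearest one:
min(1/13, 1/12) = 1/13.

1/13


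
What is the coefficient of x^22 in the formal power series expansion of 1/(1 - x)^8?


The negative binomial / multiset identity is
1/(1 - x)^r = sum_{k>=0} C(k + r - 1, r - 1) x^k.
Here r = 8 and k = 22, so the coefficient is
C(22 + 7, 7) = C(29, 7)
= 1560780

1560780


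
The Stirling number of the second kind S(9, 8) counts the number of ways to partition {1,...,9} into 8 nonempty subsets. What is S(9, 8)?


Using the explicit formula S(n,k) = (1/k!) sum_{j=0}^{k} (-1)^(k-j) C(k,j) j^n:
S(9, 8) = 36
Equivalently, S(n,k) is n! times the coefficient of x^n in the EGF (e^x - 1)^k / k!.

36


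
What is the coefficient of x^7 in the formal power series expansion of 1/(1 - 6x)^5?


The general identity 1/(1 - c x)^r = sum_{k>=0} c^k C(k + r - 1, r - 1) x^k follows by substituting y = c x into 1/(1 - y)^r = sum_{k>=0} C(k + r - 1, r - 1) y^k.
For c = 6, r = 5, k = 7:
6^7 * C(11, 4) = 279936 * 330 = 92378880.

92378880


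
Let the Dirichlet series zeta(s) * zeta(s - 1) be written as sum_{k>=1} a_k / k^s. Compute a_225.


Convolution gives a_k = sum_{d | k} d * 1 = sum_{d | k} d = sigma(k), the sum of positive divisors of k.
For k = 225, the divisors are 1, 3, 5, 9, 15, 25, 45, 75, 225, so
sigma(225) = 1 + 3 + 5 + 9 + 15 + 25 + 45 + 75 + 225 = 403.

403


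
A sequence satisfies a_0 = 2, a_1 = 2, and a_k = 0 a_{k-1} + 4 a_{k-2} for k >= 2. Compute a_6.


The characteristic equation is t^2 - 0 t - 4 = 0, with roots r_1 = 2 and r_2 = -2 (so c_1 = r_1 + r_2, c_2 = -r_1 r_2 as required).
One can use the closed form a_n = A r_1^n + B r_2^n, but direct iteration is more reliable:
a_0 = 2, a_1 = 2, a_2 = 8, a_3 = 8, a_4 = 32, a_5 = 32, a_6 = 128.
So a_6 = 128.

128


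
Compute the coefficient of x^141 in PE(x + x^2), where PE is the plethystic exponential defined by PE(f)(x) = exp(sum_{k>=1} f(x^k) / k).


With f(x) = x + x^2, the exponent is sum_{k>=1} (x^k + x^(2k)) / k = -ln(1 - x) - ln(1 - x^2). Exponentiating:
PE(x + x^2) = 1 / ((1 - x)(1 - x^2)).
This is the generating function for partitions of n into parts of size 1 or 2. The number of 2's can be any j in 0..70, and the rest are 1's, so
[x^141] = floor(141/2) + 1 = 71.

71


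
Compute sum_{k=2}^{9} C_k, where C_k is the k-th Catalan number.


C_2 through C_9: 2, 5, 14, 42, 132, 429, 1430, 4862
Sum = 2 + 5 + 14 + 42 + 132 + 429 + 1430 + 4862
= 6916

6916


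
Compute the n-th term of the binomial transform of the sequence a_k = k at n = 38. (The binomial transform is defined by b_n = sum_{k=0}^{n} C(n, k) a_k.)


With a_k = k, b_n = sum_{k=0}^{n} C(n, k) k. Using k * C(n, k) = n * C(n-1, k-1) gives b_n = n * sum_{k>=1} C(n-1, k-1) = n * 2^(n-1).
For n = 38: 38 * 2^37 = 38 * 137438953472 = 5222680231936.

5222680231936


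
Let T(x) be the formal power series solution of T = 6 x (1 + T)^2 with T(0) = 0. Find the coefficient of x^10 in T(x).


Apply the Lagrange inversion formula: if T = 6 x * phi(T) with phi(t) = (1 + t)^2, then [x^n] T = 6^n * (1/n) [t^(n-1)] phi(t)^n = 6^n * (1/n) [t^(n-1)] (1 + t)^(2n) = 6^n * (1/n) C(2n, n-1).
Using the identity C(2n, n-1) = C(2n, n) * n / (n+1), the unscaled factor equals C(2n, n) / (n+1) = C_n, the n-th Catalan number.
For n = 10: C_10 = C(20, 10) / 11 = 184756/11 = 16796.
With the 6^10 = 60466176 factor, the coefficient is 60466176 * 16796 = 1015589892096.

1015589892096


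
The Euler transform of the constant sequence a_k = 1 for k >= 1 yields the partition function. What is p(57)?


The Euler transform converts the sequence a_k = 1 into the number of integer partitions.
Using the recurrence or dynamic programming:
p(57) = 614154

614154


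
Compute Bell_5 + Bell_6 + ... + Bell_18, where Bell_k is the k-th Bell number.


Recall Bell_k counts set partitions of a k-set (with Bell_0 = 1 by convention).
Bell_5 through Bell_18: 52, 203, 877, 4140, 21147, 115975, 678570, 4213597, 27644437, 190899322, 1382958545, 10480142147, 82864869804, 682076806159
Sum = 52 + 203 + 877 + 4140 + 21147 + 115975 + 678570 + 4213597 + 27644437 + 190899322 + 1382958545 + 10480142147 + 82864869804 + 682076806159 = 777028354975.

777028354975


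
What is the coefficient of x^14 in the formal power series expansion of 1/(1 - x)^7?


The expansion 1/(1 - x)^r = sum_{k>=0} C(k + r - 1, r - 1) x^k follows from the multiset / negative-binomial theorem (or from repeated differentiation of the geometric series).
For r = 7 and k = 14:
C(20, 6) = 2432902008176640000 / (720 * 87178291200) = 38760.

38760


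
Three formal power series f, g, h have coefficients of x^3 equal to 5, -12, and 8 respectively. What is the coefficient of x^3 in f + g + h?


Series addition is componentwise:
5 + -12 + 8
= 1

1


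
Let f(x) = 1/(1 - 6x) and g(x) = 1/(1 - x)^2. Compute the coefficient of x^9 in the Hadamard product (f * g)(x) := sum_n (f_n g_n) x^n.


f has coefficients f_k = 6^k. For g = 1/(1 - x)^2 the coefficient is g_k = C(k + 1, 1) = k + 1. The Hadamard coefficient is (f * g)_k = 6^k * (k + 1).
For k = 9: 6^9 * 10 = 10077696 * 10 = 100776960.

100776960


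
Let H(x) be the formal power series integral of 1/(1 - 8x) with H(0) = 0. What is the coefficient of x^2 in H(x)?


1/(1 - 8x) = sum_{k>=0} 8^k x^k. Integrating termwise with H(0) = 0:
H(x) = sum_{k>=0} 8^k x^(k+1) / (k+1) = sum_{m>=1} 8^(m-1) x^m / m.
For m = 2: 8^1/2 = 8/2 = 4.

4


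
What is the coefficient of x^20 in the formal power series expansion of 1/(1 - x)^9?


The negative binomial / multiset identity is
1/(1 - x)^r = sum_{k>=0} C(k + r - 1, r - 1) x^k.
Here r = 9 and k = 20, so the coefficient is
C(20 + 8, 8) = C(28, 8)
= 3108105

3108105


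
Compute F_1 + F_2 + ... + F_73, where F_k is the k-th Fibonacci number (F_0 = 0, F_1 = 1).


Use the identity sum_{k=0}^{N} F_k = F_{N+2} - 1 (which follows from F_{k+2} - F_{k+1} = F_k). Then
sum_{k=1}^{73} F_k = (F_{75} - 1) - (F_{2} - 1) = F_{75} - F_{2}.
Computing: F_{75} = 2111485077978050, F_{2} = 1, so
Sum = 2111485077978050 - 1 = 2111485077978049.

2111485077978049


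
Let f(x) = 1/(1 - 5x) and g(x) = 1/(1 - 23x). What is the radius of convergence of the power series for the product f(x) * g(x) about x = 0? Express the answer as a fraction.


The radius of 1/(1 - 5x) is 1/5 (nearest singularity at x = 1/5), and the radius of 1/(1 - 23x) is 1/23.
The product f(x)*g(x) = 1/((1 - 5x)(1 - 23x)) has singularities at both 1/5 and 1/23, so its radius of convergence is the distance to the nearest one:
min(1/5, 1/23) = 1/23.

1/23


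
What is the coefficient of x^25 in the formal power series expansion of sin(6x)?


The Maclaurin series is sin(t) = sum_{k>=0} (-1)^k t^(2k+1) / (2k+1)!, so substituting t = 6x, only odd powers of x are nonzero, with coefficient of x^(2k+1) equal to (-1)^k 6^(2k+1) / (2k+1)!.
Write 25 = 2*12 + 1, giving the coefficient (-1)^12 * 6^25 / 25! = 28430288029929701376/15511210043330985984000000 = 114791256/62628675484375.

114791256/62628675484375


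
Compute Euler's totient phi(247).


phi(n) counts integers in [1, n] coprime to n. Using the multiplicative formula phi(n) = n * prod_{p | n} (1 - 1/p):
247 = 13 * 19, so
phi(247) = 247 * (1 - 1/13) * (1 - 1/19) = 216.

216


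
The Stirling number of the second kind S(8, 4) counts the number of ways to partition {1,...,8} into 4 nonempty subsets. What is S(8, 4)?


Using the explicit formula S(n,k) = (1/k!) sum_{j=0}^{k} (-1)^(k-j) C(k,j) j^n:
S(8, 4) = 1701
Equivalently, S(n,k) is n! times the coefficient of x^n in the EGF (e^x - 1)^k / k!.

1701


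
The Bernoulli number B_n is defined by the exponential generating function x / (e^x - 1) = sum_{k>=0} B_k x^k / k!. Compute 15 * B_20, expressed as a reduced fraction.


Bernoulli numbers can also be computed recursively via B_0 = 1 and sum_{j=0}^{m} C(m+1, j) B_j = 0 for m >= 1. Odd-index Bernoulli numbers vanish for k >= 3.
Computing B_20 = -174611/330, so 15 * B_20 = 15 * -174611/330 = -174611/22.

-174611/22


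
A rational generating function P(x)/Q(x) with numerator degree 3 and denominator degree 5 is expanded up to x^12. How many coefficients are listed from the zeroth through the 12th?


Expanding up to x^12 gives the coefficients for x^0, x^1, ..., x^12.
That is 12 + 1 = 13 coefficients in total.

13


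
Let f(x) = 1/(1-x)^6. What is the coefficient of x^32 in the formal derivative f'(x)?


Differentiate: d/dx [ 1/(1-x)^r ] = r / (1-x)^(r+1).
Here r = 6, so f'(x) = 6 / (1-x)^7.
The expansion of 1/(1-x)^(r+1) has coefficient of x^n equal to C(n+r, r).
So the coefficient of x^32 in f'(x) is
6 * C(38, 6) = 6 * 2760681 = 16564086

16564086


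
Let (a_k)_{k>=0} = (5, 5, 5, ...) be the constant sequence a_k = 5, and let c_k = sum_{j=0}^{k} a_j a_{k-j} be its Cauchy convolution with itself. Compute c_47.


Since a_j = 5 for all j >= 0, the convolution sum becomes
c_k = sum_{j=0}^{k} 5 * 5 = 25 * (k + 1).
Equivalently, the generating function of (a_k) is 5/(1 - x) and its square is 25/(1 - x)^2 = sum_{k>=0} 25(k + 1) x^k.
For k = 47: 25 * 48 = 1200.

1200


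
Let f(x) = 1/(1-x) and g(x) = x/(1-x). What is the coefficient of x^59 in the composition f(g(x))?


First simplify the composition: f(g(x)) = 1/(1 - x/(1-x)) = (1-x)/((1-x) - x) = (1-x)/(1-2x).
Now extract the coefficient. Write (1-x)/(1-2x) = 1/(1-2x) - x/(1-2x).
The coefficient of x^n in 1/(1-2x) is 2^n, and in x/(1-2x) is 2^(n-1) (for n >= 1).
So the coefficient of x^59 is 2^59 - 2^58 = 576460752303423488 - 288230376151711744 = 288230376151711744.

288230376151711744


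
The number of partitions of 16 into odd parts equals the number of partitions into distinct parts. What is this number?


Computing partitions of 16 into odd parts (1, 3, 5, ...):
Using the generating function prod_{k>=0} 1/(1-x^(2k+1)),
the count is 32

32


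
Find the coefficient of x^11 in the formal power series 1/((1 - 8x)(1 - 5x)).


By partial fractions or Cauchy convolution:
The coefficient equals sum_{k=0}^{11} 8^k * 5^(11-k).
= 22825112037

22825112037


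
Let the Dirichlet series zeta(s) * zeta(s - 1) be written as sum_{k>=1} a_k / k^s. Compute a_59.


Convolution gives a_k = sum_{d | k} d * 1 = sum_{d | k} d = sigma(k), the sum of positive divisors of k.
For k = 59, the divisors are 1, 59, so
sigma(59) = 1 + 59 = 60.

60


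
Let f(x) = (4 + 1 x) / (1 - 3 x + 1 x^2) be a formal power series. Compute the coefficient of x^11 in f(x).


Write f(x) = sum_{k>=0} a_k x^k. Multiplying both sides by 1 - 3 x + 1 x^2 gives
(1 - 3 x + 1 x^2) sum_{k>=0} a_k x^k = 4 + 1 x.
Matching coefficients:
 x^0: a_0 = 4
 x^1: a_1 - 3 a_0 = 1  =>  a_1 = 3*4 + 1 = 13
 x^k (k >= 2): a_k = 3 a_{k-1} - 1 a_{k-2}.
Iterating: a_2 = 35, a_3 = 92, a_4 = 241, a_5 = 631, a_6 = 1652, a_7 = 4325, a_8 = 11323, a_9 = 29644, a_10 = 77609, a_11 = 203183.
So the coefficient of x^11 is 203183.

203183


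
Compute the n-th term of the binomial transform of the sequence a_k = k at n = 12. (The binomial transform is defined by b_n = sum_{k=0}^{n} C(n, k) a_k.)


With a_k = k, b_n = sum_{k=0}^{n} C(n, k) k. Using k * C(n, k) = n * C(n-1, k-1) gives b_n = n * sum_{k>=1} C(n-1, k-1) = n * 2^(n-1).
For n = 12: 12 * 2^11 = 12 * 2048 = 24576.

24576


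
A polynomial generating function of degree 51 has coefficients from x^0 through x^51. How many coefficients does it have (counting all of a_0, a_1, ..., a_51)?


A polynomial of degree 51 takes the form a_0 + a_1 x + ... + a_51 x^51.
The number of coefficients is 51 + 1 = 52.

52


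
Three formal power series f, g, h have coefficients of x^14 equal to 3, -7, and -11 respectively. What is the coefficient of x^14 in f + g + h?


Series addition is componentwise:
3 + -7 + -11
= -15

-15


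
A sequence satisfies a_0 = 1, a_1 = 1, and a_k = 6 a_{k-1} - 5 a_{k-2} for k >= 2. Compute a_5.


The characteristic equation is t^2 - 6 t + 5 = 0, with roots r_1 = 5 and r_2 = 1 (so c_1 = r_1 + r_2, c_2 = -r_1 r_2 as required).
One can use the closed form a_n = A r_1^n + B r_2^n, but direct iteration is more reliable:
a_0 = 1, a_1 = 1, a_2 = 1, a_3 = 1, a_4 = 1, a_5 = 1.
So a_5 = 1.

1


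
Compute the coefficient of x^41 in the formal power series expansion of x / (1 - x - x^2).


Let f(x) = sum_{k>=0} a_k x^k. Multiplying f(x) * (1 - x - x^2) = x and matching coefficients gives a_0 = 0, a_1 = 1, and a_k = a_{k-1} + a_{k-2} for k >= 2. These are the Fibonacci numbers F_k.
Iterating from F_0 = 0, F_1 = 1:
F_0=0, F_1=1, F_2=1, F_3=2, F_4=3, F_5=5, F_6=8, F_7=13, F_8=21, F_9=34, ...
F_41 = 165580141.

165580141


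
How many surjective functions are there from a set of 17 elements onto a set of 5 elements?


By inclusion-exclusion on which target elements are missed, the number of surjections from an n-set onto a k-set is
surj(n, k) = sum_{j=0}^{k} (-1)^j C(k, j) (k - j)^n.
Equivalently surj(n, k) = k! * S(n, k), where S(n, k) is the Stirling number of the second kind.
For n = 17, k = 5:
S(17, 5) = 5652751651, so
surj = 5! * 5652751651 = 120 * 5652751651 = 678330198120.

678330198120


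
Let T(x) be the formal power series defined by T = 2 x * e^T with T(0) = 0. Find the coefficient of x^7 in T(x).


Apply the Lagrange inversion formula: if T = 2 x * phi(T) with phi(t) = e^t, then
[x^n] T = 2^n * (1/n) [t^(n-1)] phi(t)^n = 2^n * (1/n) [t^(n-1)] e^(n t) = 2^n * (1/n) * n^(n-1) / (n-1)! = 2^n * n^(n-1) / n!.
When c = 1 this is the Cayley count of rooted labeled trees on n vertices, divided by n!.
For n = 7: 2^7 * 7^6 / 7! = 128 * 117649/5040 = 134456/45.

134456/45


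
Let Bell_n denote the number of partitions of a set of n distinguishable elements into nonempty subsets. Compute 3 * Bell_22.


Bell_22 can be computed from the Bell triangle or from Dobinski's identity Bell_n = (1/e) * sum_{k>=0} k^n / k!.
Computing Bell_22 = 4506715738447323.
Then 3 * 4506715738447323 = 13520147215341969.

13520147215341969


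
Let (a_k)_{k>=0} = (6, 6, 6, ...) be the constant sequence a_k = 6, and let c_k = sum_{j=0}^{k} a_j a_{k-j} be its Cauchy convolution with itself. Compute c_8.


Since a_j = 6 for all j >= 0, the convolution sum becomes
c_k = sum_{j=0}^{k} 6 * 6 = 36 * (k + 1).
Equivalently, the generating function of (a_k) is 6/(1 - x) and its square is 36/(1 - x)^2 = sum_{k>=0} 36(k + 1) x^k.
For k = 8: 36 * 9 = 324.

324


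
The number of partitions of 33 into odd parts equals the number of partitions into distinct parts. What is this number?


Computing partitions of 33 into odd parts (1, 3, 5, ...):
Using the generating function prod_{k>=0} 1/(1-x^(2k+1)),
the count is 448

448


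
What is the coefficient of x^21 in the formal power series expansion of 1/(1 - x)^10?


The negative binomial / multiset identity is
1/(1 - x)^r = sum_{k>=0} C(k + r - 1, r - 1) x^k.
Here r = 10 and k = 21, so the coefficient is
C(21 + 9, 9) = C(30, 9)
= 14307150

14307150


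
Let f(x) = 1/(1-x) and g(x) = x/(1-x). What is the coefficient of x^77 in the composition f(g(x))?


First simplify the composition: f(g(x)) = 1/(1 - x/(1-x)) = (1-x)/((1-x) - x) = (1-x)/(1-2x).
Now extract the coefficient. Write (1-x)/(1-2x) = 1/(1-2x) - x/(1-2x).
The coefficient of x^n in 1/(1-2x) is 2^n, and in x/(1-2x) is 2^(n-1) (for n >= 1).
So the coefficient of x^77 is 2^77 - 2^76 = 151115727451828646838272 - 75557863725914323419136 = 75557863725914323419136.

75557863725914323419136


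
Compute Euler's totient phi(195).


phi(n) counts integers in [1, n] coprime to n. Using the multiplicative formula phi(n) = n * prod_{p | n} (1 - 1/p):
195 = 3 * 5 * 13, so
phi(195) = 195 * (1 - 1/3) * (1 - 1/5) * (1 - 1/13) = 96.

96


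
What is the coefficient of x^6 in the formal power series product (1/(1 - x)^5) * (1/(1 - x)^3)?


Combine the factors: (1/(1 - x)^5) * (1/(1 - x)^3) = 1/(1 - x)^8.
Then use 1/(1 - x)^r = sum_{k>=0} C(k + r - 1, r - 1) x^k with r = 8 and k = 6:
C(13, 7) = 1716.

1716


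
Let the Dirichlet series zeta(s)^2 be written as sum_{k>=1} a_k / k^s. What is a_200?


The Dirichlet convolution of the constant function 1 with itself gives (1 * 1)(k) = sum_{d | k} 1 = d(k), the number of positive divisors of k.
Since zeta(s) = sum_{k>=1} 1/k^s, we have zeta(s)^2 = sum_{k>=1} d(k)/k^s, so a_k = d(k).
For k = 200: the divisors are 1, 2, 4, 5, 8, 10, 20, 25, 40, 50, 100, 200.
Count = 12.

12


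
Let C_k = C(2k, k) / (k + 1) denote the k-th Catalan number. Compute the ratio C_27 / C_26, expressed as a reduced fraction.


Using C_k = (2k)! / (k! (k+1)!), the ratio C_{k+1}/C_k simplifies to
C_{k+1}/C_k = [(2k+2)! / ((k+1)! (k+2)!)] * [k! (k+1)! / (2k)!]
 = (2k+2)(2k+1) / ((k+1)(k+2)) = 2(2k+1) / (k+2).
For k = 26: 2(2*26 + 1) / (26 + 2) = 106/28 = 53/14.

53/14


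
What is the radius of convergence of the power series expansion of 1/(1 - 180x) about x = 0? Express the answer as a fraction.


Expanding 1/(1 - 180x) = sum_{k>=0} 180^k x^k, the series converges when |180x| < 1, i.e., |x| < 1/180.
So the radius of convergence is 1/180 = 1/180.

1/180


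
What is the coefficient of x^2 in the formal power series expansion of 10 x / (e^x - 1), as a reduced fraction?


The exponential generating function for Bernoulli numbers is
x / (e^x - 1) = sum_{k>=0} B_k x^k / k!.
So the coefficient of x^2 in 10 x / (e^x - 1) is 10 B_2 / 2!.
Computing: B_2 = 1/6, 2! = 2, giving
10 * 1/6 / 2 = 5/6.

5/6


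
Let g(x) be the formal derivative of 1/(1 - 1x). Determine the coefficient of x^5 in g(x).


Differentiate termwise: d/dx sum_{k>=0} 1^k x^k = sum_{k>=1} k 1^k x^(k-1) = sum_{j>=0} (j+1) 1^(j+1) x^j.
Equivalently, d/dx [1/(1 - 1x)] = 1/(1 - 1x)^2.
For j = 5: 6 * 1^6 = 6 * 1 = 6.

6


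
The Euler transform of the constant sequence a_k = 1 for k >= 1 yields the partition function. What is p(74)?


The Euler transform converts the sequence a_k = 1 into the number of integer partitions.
Using the recurrence or dynamic programming:
p(74) = 7089500

7089500


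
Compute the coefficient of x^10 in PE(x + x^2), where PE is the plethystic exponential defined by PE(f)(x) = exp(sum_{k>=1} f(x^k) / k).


With f(x) = x + x^2, the exponent is sum_{k>=1} (x^k + x^(2k)) / k = -ln(1 - x) - ln(1 - x^2). Exponentiating:
PE(x + x^2) = 1 / ((1 - x)(1 - x^2)).
This is the generating function for partitions of n into parts of size 1 or 2. The number of 2's can be any j in 0..5, and the rest are 1's, so
[x^10] = floor(10/2) + 1 = 6.

6


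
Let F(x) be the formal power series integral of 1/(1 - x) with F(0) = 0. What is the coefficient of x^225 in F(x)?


1/(1 - x) = sum_{k>=0} x^k. Integrating termwise and using F(0) = 0 gives
F(x) = sum_{k>=0} x^(k+1) / (k+1) = sum_{m>=1} x^m / m = -ln(1 - x).
So the coefficient of x^225 is 1/225 = 1/225.

1/225


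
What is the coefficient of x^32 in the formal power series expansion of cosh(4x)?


The Maclaurin series is cosh(t) = sum_{m>=0} t^(2m) / (2m)!, so substituting t = 4x, only even powers of x are nonzero, with coefficient of x^(2m) equal to 4^(2m) / (2m)!.
For x^32 the coefficient is 4^32/32! = 18446744073709551616/263130836933693530167218012160000000 = 8589934592/122529844256906551386796875.

8589934592/122529844256906551386796875


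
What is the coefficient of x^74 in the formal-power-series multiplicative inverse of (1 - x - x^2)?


Let the inverse be f(x) = sum_{k>=0} a_k x^k. From f(x) * (1 - x - x^2) = 1 and matching coefficients:
 x^0: a_0 = 1.
 x^1: a_1 - a_0 = 0, so a_1 = 1.
 x^k (k >= 2): a_k - a_{k-1} - a_{k-2} = 0, i.e. a_k = a_{k-1} + a_{k-2}.
This is the Fibonacci-type recurrence shifted so that a_0 = a_1 = 1.
Iterating: a_0=1, a_1=1, a_2=2, a_3=3, a_4=5, a_5=8, a_6=13, a_7=21, a_8=34, a_9=55, ...
a_74 = 2111485077978050.

2111485077978050


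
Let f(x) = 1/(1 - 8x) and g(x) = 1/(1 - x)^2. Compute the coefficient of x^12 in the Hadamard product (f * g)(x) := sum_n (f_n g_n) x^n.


f has coefficients f_k = 8^k. For g = 1/(1 - x)^2 the coefficient is g_k = C(k + 1, 1) = k + 1. The Hadamard coefficient is (f * g)_k = 8^k * (k + 1).
For k = 12: 8^12 * 13 = 68719476736 * 13 = 893353197568.

893353197568


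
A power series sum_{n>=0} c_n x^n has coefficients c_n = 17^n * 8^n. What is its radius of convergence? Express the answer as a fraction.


By the root test (Cauchy-Hadamard), the radius is R = 1 / limsup_n |c_n|^(1/n).
Here |c_n|^(1/n) = (17^n * 8^n)^(1/n) = 17 * 8 = 136 for all n.
So R = 1/136 = 1/136.

1/136


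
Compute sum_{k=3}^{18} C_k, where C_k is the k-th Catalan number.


C_3 through C_18: 5, 14, 42, 132, 429, 1430, 4862, 16796, 58786, 208012, 742900, 2674440, 9694845, 35357670, 129644790, 477638700
Sum = 5 + 14 + 42 + 132 + 429 + 1430 + 4862 + 16796 + 58786 + 208012 + 742900 + 2674440 + 9694845 + 35357670 + 129644790 + 477638700
= 656043853

656043853


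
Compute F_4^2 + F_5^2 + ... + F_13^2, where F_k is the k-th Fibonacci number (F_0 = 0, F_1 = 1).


There is a standard identity sum_{k=0}^{N} F_k^2 = F_N * F_{N+1} (proved inductively from the telescoping relation F_k^2 = F_k F_{k+1} - F_{k-1} F_k). Then
sum_{k=4}^{13} F_k^2 = F_13 F_14 - F_3 F_4.
Computing: F_13 = 233, F_14 = 377, F_3 = 2, F_4 = 3.
Sum = 233 * 377 - 2 * 3 = 87835.

87835


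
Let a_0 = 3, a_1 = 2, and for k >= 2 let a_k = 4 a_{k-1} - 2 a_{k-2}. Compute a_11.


Iterating the recurrence forward:
a_0 = 3
a_1 = 2
a_2 = 4*2 - 2*3 = 2
a_3 = 4*2 - 2*2 = 4
a_4 = 4*4 - 2*2 = 12
a_5 = 4*12 - 2*4 = 40
a_6 = 4*40 - 2*12 = 136
a_7 = 4*136 - 2*40 = 464
a_8 = 4*464 - 2*136 = 1584
a_9 = 4*1584 - 2*464 = 5408
a_10 = 4*5408 - 2*1584 = 18464
a_11 = 4*18464 - 2*5408 = 63040
So a_11 = 63040.

63040


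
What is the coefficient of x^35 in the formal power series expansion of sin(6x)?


The Maclaurin series is sin(t) = sum_{k>=0} (-1)^k t^(2k+1) / (2k+1)!, so substituting t = 6x, only odd powers of x are nonzero, with coefficient of x^(2k+1) equal to (-1)^k 6^(2k+1) / (2k+1)!.
Write 35 = 2*17 + 1, giving the coefficient (-1)^17 * 6^35 / 35! = -1719070799748422591028658176/10333147966386144929666651337523200000000 = -27894275208/167669460258147894921875.

-27894275208/167669460258147894921875


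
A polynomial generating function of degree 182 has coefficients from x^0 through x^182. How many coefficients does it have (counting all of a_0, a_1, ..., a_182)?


A polynomial of degree 182 takes the form a_0 + a_1 x + ... + a_182 x^182.
The number of coefficients is 182 + 1 = 183.

183


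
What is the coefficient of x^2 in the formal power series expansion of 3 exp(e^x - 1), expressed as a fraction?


exp(e^x - 1) is the exponential generating function for the Bell numbers Bell_k: exp(e^x - 1) = sum_{k>=0} Bell_k x^k / k!.
So the coefficient of x^2 in 3 exp(e^x - 1) is 3 Bell_2 / 2!.
Computing: Bell_2 = 2 and 2! = 2, giving
3 * 2/2 = 3.

3


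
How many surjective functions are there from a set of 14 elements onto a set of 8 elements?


By inclusion-exclusion on which target elements are missed, the number of surjections from an n-set onto a k-set is
surj(n, k) = sum_{j=0}^{k} (-1)^j C(k, j) (k - j)^n.
Equivalently surj(n, k) = k! * S(n, k), where S(n, k) is the Stirling number of the second kind.
For n = 14, k = 8:
S(14, 8) = 20912320, so
surj = 8! * 20912320 = 40320 * 20912320 = 843184742400.

843184742400


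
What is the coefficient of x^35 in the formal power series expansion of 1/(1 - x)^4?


The negative binomial / multiset identity is
1/(1 - x)^r = sum_{k>=0} C(k + r - 1, r - 1) x^k.
Here r = 4 and k = 35, so the coefficient is
C(35 + 3, 3) = C(38, 3)
= 8436

8436


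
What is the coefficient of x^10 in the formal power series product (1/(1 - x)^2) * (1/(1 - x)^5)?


Combine the factors: (1/(1 - x)^2) * (1/(1 - x)^5) = 1/(1 - x)^7.
Then use 1/(1 - x)^r = sum_{k>=0} C(k + r - 1, r - 1) x^k with r = 7 and k = 10:
C(16, 6) = 8008.

8008


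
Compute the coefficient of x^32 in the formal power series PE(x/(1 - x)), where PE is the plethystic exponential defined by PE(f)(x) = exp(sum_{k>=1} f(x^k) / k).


For f(x) = x/(1 - x) we have
sum_{k>=1} f(x^k) / k = sum_{k>=1} (1/k) * x^k / (1 - x^k) = sum_{k, m >= 1} x^(k m) / k,
which after exponentiating simplifies to
PE(x/(1 - x)) = prod_{k>=1} 1 / (1 - x^k).
This is the generating function for the partition function p(n), so the coefficient of x^32 is p(32).
Computing p(32) by dynamic programming over parts 1, 2, ..., 32: p(32) = 8349.

8349


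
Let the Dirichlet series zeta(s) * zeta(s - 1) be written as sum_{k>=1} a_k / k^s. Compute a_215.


Convolution gives a_k = sum_{d | k} d * 1 = sum_{d | k} d = sigma(k), the sum of positive divisors of k.
For k = 215, the divisors are 1, 5, 43, 215, so
sigma(215) = 1 + 5 + 43 + 215 = 264.

264


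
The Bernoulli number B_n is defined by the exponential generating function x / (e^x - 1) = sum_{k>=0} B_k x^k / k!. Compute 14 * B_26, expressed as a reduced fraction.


Bernoulli numbers can also be computed recursively via B_0 = 1 and sum_{j=0}^{m} C(m+1, j) B_j = 0 for m >= 1. Odd-index Bernoulli numbers vanish for k >= 3.
Computing B_26 = 8553103/6, so 14 * B_26 = 14 * 8553103/6 = 59871721/3.

59871721/3


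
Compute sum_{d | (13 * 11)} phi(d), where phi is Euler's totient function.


First, 13 * 11 = 143. One classical identity is sum_{d | n} phi(d) = n (each k in [1, n] has a unique gcd with n, and among the k's with gcd(k, n) = n/d there are phi(d) of them). So the sum equals 143. We also verify directly:
Divisors of 143: 1, 11, 13, 143.
phi values: 1, 10, 12, 120.
Sum = 143.

143


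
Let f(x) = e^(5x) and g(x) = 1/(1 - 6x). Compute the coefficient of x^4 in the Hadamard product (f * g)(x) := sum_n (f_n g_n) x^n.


Expanding: f_k = 5^k/k! (from e^(5x)) and g_k = 6^k (from 1/(1 - 6x)). So the Hadamard coefficient (f * g)_k = 5^k 6^k / k! = (30)^k / k!.
For k = 4: 30^4/4! = 810000/24 = 33750.

33750


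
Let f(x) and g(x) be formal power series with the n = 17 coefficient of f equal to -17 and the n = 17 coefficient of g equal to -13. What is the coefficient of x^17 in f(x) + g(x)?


Addition of formal power series is termwise.
The coefficient of x^17 in f + g = -17 + -13
= -30

-30


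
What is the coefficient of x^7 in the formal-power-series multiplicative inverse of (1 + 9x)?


The inverse is 1/(1 + 9x). Apply the geometric identity 1/(1 - y) = sum_{k>=0} y^k with y = -9x:
1/(1 + 9x) = sum_{k>=0} (-9)^k x^k.
So the coefficient of x^7 is (-9)^7 = -4782969.

-4782969


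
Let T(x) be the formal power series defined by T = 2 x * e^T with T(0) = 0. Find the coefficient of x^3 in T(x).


Apply the Lagrange inversion formula: if T = 2 x * phi(T) with phi(t) = e^t, then
[x^n] T = 2^n * (1/n) [t^(n-1)] phi(t)^n = 2^n * (1/n) [t^(n-1)] e^(n t) = 2^n * (1/n) * n^(n-1) / (n-1)! = 2^n * n^(n-1) / n!.
When c = 1 this is the Cayley count of rooted labeled trees on n vertices, divided by n!.
For n = 3: 2^3 * 3^2 / 3! = 8 * 9/6 = 12.

12
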